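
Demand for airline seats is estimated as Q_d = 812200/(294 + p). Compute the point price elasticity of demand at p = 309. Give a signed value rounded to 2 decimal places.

-0.51

dQ_d/dp = −812200/(294 + p)² = -2.23372. At p = 309, Q_d = 1346.93.
Ed = (dQ_d/dp)·(p/Q_d) = (-2.23372) × (309/1346.93) = -0.5124…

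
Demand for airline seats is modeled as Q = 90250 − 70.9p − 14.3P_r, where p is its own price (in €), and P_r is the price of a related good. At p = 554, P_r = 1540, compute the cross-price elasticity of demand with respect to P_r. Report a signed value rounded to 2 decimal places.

-0.76

At the given values, Q = 90250 − 70.9(554) − 14.3(1540) = 28949.4.
∂Q/∂P_r = -14.3.
E = (-14.3) × (1540/28949.4) = -0.7607…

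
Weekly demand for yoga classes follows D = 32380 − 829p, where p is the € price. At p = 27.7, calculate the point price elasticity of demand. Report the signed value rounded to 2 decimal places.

dD/dp = −829. At p = 27.7, D = 32380 − 829(27.7) = 9416.7.
Ed = (dD/dp)·(p/D) = −829 × (27.7/9416.7) = -2.4385…

-2.44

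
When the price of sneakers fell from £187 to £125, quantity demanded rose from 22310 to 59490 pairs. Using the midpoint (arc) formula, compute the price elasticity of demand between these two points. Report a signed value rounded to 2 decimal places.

-2.29

%ΔQ = (59490 − 22310) / [(22310 + 59490)/2] = 37180/40900 = 0.909046…
%ΔP = (125 − 187) / [(187 + 125)/2] = -62/156 = -0.397435…
Arc Ed = %ΔQ / %ΔP = (37180/40900) / (-62/156) = -2.2872…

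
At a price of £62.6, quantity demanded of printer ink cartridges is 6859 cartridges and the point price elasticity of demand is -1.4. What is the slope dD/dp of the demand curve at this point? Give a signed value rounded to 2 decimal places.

Ed = (dD/dp)·(p/D) ⇒ dD/dp = Ed·D/p = (-1.4)·6859/62.6 = -153.3961…

-153.40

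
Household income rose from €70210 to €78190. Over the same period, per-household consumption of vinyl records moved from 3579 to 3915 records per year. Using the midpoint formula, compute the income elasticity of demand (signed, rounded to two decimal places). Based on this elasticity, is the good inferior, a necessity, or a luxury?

0.83; necessity

%ΔQ = (3915 − 3579)/[( 3579 + 3915)/2] = 336/3747 = 0.089671…
%ΔIncome = (78190 − 70210)/[( 70210 + 78190)/2] = 7980/74200 = 0.107547…
E_income = (336/3747) / (7980/74200) = 0.8337…
0 < E_income < 1 ⇒ normal good, necessity.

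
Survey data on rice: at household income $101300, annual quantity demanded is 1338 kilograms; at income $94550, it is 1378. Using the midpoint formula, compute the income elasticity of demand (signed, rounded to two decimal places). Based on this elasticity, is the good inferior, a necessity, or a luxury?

-0.43; inferior

%ΔQ = (1378 − 1338)/[( 1338 + 1378)/2] = 40/1358 = 0.029455…
%ΔIncome = (94550 − 101300)/[( 101300 + 94550)/2] = -6750/97925 = -0.068930…
E_income = (40/1358) / (-6750/97925) = -0.4273…
E_income < 0 ⇒ inferior good.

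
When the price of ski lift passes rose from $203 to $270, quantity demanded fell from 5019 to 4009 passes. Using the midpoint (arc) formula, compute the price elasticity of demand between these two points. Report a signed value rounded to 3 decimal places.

%ΔQ = (4009 − 5019) / [(5019 + 4009)/2] = -1010/4514 = -0.223748…
%ΔP = (270 − 203) / [(203 + 270)/2] = 67/236.5 = 0.283298…
Arc Ed = %ΔQ / %ΔP = (-1010/4514) / (67/236.5) = -0.78979…

-0.790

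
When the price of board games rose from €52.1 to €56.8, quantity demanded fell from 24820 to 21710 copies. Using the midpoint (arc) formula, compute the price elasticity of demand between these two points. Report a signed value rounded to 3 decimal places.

%ΔQ = (21710 − 24820) / [(24820 + 21710)/2] = -3110/23265 = -0.133677…
%ΔP = (56.8 − 52.1) / [(52.1 + 56.8)/2] = 4.7/54.45 = 0.086317…
Arc Ed = %ΔQ / %ΔP = (-3110/23265) / (4.7/54.45) = -1.54866…

-1.549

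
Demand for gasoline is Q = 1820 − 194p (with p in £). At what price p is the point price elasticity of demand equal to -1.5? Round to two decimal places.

5.63

Ed = −194p/(1820 − 194p). Set this equal to -1.5:
194p = 1.5·(1820 − 194p) ⇒ 194p(1 + 1.5) = 1.5·1820
p = 1.5·1820 / (194·2.5) = 5.6288…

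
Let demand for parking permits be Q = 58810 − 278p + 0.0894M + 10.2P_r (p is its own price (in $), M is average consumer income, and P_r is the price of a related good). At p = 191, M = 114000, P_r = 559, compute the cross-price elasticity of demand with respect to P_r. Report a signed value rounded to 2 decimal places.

0.26

At the given values, Q = 58810 − 278(191) + 0.0894(114000) + 10.2(559) = 21605.4.
∂Q/∂P_r = 10.2.
E = (10.2) × (559/21605.4) = 0.2639…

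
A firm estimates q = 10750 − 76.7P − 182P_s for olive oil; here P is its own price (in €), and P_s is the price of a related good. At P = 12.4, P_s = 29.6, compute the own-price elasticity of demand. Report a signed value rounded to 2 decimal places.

At the given values, q = 10750 − 76.7(12.4) − 182(29.6) = 4411.72.
∂q/∂P = −76.7.
E = (-76.7) × (12.4/4411.72) = -0.2155…

-0.22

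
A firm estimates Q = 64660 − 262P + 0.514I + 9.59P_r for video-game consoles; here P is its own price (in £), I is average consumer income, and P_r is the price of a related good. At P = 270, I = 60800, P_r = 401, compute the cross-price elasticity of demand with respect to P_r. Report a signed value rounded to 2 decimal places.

0.13

At the given values, Q = 64660 − 262(270) + 0.514(60800) + 9.59(401) = 29016.79.
∂Q/∂P_r = 9.59.
E = (9.59) × (401/29016.79) = 0.1325…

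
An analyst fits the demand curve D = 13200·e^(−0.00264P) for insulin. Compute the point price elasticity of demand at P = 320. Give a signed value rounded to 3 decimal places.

dD/dP = −0.00264·D = -14.9722. At P = 320, D = 5671.29.
Ed = (dD/dP)·(P/D) = (-14.9722) × (320/5671.29) = -0.8448

-0.845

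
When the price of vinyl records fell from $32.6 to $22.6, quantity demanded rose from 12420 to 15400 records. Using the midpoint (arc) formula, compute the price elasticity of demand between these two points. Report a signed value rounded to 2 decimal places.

-0.59

%ΔQ = (15400 − 12420) / [(12420 + 15400)/2] = 2980/13910 = 0.214234…
%ΔP = (22.6 − 32.6) / [(32.6 + 22.6)/2] = -10/27.6 = -0.362318…
Arc Ed = %ΔQ / %ΔP = (2980/13910) / (-10/27.6) = -0.5912…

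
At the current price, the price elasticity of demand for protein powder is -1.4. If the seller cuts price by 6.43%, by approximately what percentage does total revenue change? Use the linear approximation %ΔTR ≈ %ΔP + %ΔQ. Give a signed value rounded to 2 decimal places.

+2.57%

%ΔQ ≈ Ed × %ΔP = (-1.4) × (-6.43%) = +9.0020%
%ΔTR ≈ %ΔP + %ΔQ = (-6.43%) + (+9.0020%) = +2.5720%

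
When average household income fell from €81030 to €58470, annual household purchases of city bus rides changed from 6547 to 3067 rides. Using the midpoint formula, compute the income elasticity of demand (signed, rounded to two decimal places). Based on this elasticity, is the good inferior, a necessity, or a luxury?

%ΔQ = (3067 − 6547)/[( 6547 + 3067)/2] = -3480/4807 = -0.723944…
%ΔIncome = (58470 − 81030)/[( 81030 + 58470)/2] = -22560/69750 = -0.323440…
E_income = (-3480/4807) / (-22560/69750) = 2.2382…
E_income > 1 ⇒ normal good, luxury.

2.24; luxury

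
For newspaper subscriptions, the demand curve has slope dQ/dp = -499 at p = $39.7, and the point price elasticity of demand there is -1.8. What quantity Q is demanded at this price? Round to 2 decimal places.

Ed = (dQ/dp)·(p/Q) ⇒ Q = (dQ/dp)·p/Ed = (-499)·39.7/(-1.8) = 11005.7222…

11005.72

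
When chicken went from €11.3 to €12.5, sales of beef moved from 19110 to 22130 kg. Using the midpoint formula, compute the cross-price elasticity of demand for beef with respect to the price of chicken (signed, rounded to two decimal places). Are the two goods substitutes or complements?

%ΔQ_{beef} = (22130 − 19110)/avg = 3020/20620 = 0.146459…
%ΔP_{chicken} = (12.5 − 11.3)/avg = 1.2/11.9 = 0.100840…
E_cross = (3020/20620) / (1.2/11.9) = 1.4523…
E_cross > 0 ⇒ the goods are substitutes.

1.45; substitutes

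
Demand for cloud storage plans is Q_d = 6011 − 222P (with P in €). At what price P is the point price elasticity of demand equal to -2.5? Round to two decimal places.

Ed = −222P/(6011 − 222P). Set this equal to -2.5:
222P = 2.5·(6011 − 222P) ⇒ 222P(1 + 2.5) = 2.5·6011
P = 2.5·6011 / (222·3.5) = 19.3404…

19.34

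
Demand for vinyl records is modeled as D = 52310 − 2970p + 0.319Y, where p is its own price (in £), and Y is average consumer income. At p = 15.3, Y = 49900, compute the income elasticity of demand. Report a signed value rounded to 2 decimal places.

At the given values, D = 52310 − 2970(15.3) + 0.319(49900) = 22787.1.
∂D/∂Y = 0.319.
E = (0.319) × (49900/22787.1) = 0.6985…

0.70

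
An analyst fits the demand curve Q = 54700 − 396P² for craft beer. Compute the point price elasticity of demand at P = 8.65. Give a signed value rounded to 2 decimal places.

dQ/dP = −2·396·P = -6850.8. At P = 8.65, Q = 25070.29.
Ed = (dQ/dP)·(P/Q) = (-6850.8) × (8.65/25070.29) = -2.3637…

-2.36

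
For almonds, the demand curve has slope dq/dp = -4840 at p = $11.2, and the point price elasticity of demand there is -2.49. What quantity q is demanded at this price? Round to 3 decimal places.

21770.281

Ed = (dq/dp)·(p/q) ⇒ q = (dq/dp)·p/Ed = (-4840)·11.2/(-2.49) = 21770.28112…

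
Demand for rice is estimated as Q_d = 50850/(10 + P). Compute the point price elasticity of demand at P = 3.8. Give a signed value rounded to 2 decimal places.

-0.28

dQ_d/dP = −50850/(10 + P)² = -267.013. At P = 3.8, Q_d = 3684.78.
Ed = (dQ_d/dP)·(P/Q_d) = (-267.013) × (3.8/3684.78) = -0.2753…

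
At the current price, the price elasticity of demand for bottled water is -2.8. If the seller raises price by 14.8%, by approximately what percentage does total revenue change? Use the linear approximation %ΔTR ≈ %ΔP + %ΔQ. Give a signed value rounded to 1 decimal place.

-26.6%

%ΔQ ≈ Ed × %ΔP = (-2.8) × (+14.8%) = -41.4400%
%ΔTR ≈ %ΔP + %ΔQ = (+14.8%) + (-41.4400%) = -26.6400%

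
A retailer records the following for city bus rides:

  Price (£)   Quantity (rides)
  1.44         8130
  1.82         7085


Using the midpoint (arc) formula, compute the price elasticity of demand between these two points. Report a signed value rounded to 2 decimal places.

%ΔQ = (7085 − 8130) / [(8130 + 7085)/2] = -1045/7607.5 = -0.137364…
%ΔP = (1.82 − 1.44) / [(1.44 + 1.82)/2] = 0.38/1.63 = 0.233128…
Arc Ed = %ΔQ / %ΔP = (-1045/7607.5) / (0.38/1.63) = -0.5892…

-0.59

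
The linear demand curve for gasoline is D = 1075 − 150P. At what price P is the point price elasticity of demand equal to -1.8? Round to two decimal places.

Ed = −150P/(1075 − 150P). Set this equal to -1.8:
150P = 1.8·(1075 − 150P) ⇒ 150P(1 + 1.8) = 1.8·1075
P = 1.8·1075 / (150·2.8) = 4.6071…

4.61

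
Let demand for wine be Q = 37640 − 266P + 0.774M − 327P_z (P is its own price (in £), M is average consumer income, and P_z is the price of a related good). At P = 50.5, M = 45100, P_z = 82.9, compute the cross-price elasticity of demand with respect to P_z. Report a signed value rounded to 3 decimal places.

At the given values, Q = 37640 − 266(50.5) + 0.774(45100) − 327(82.9) = 32006.1.
∂Q/∂P_z = -327.
E = (-327) × (82.9/32006.1) = -0.84697…

-0.847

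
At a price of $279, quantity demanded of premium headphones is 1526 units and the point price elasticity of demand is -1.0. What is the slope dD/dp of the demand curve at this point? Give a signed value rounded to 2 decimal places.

Ed = (dD/dp)·(p/D) ⇒ dD/dp = Ed·D/p = (-1.0)·1526/279 = -5.4695…

-5.47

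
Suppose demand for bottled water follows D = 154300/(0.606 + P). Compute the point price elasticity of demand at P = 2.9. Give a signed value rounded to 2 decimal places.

dD/dP = −154300/(0.606 + P)² = -12552.8. At P = 2.9, D = 44010.3.
Ed = (dD/dP)·(P/D) = (-12552.8) × (2.9/44010.3) = -0.8271…

-0.83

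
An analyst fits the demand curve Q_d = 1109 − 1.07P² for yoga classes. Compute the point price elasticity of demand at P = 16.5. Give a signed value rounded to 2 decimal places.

-0.71

dQ_d/dP = −2·1.07·P = -35.31. At P = 16.5, Q_d = 817.6925.
Ed = (dQ_d/dP)·(P/Q_d) = (-35.31) × (16.5/817.6925) = -0.7125…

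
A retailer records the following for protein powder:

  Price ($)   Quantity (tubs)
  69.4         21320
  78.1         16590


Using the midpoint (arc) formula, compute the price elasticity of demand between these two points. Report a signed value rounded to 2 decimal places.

%ΔQ = (16590 − 21320) / [(21320 + 16590)/2] = -4730/18955 = -0.249538…
%ΔP = (78.1 − 69.4) / [(69.4 + 78.1)/2] = 8.7/73.75 = 0.117966…
Arc Ed = %ΔQ / %ΔP = (-4730/18955) / (8.7/73.75) = -2.1153…

-2.12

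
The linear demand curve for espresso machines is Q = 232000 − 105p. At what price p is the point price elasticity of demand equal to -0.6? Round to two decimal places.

Ed = −105p/(232000 − 105p). Set this equal to -0.6:
105p = 0.6·(232000 − 105p) ⇒ 105p(1 + 0.6) = 0.6·232000
p = 0.6·232000 / (105·1.6) = 828.5714…

828.57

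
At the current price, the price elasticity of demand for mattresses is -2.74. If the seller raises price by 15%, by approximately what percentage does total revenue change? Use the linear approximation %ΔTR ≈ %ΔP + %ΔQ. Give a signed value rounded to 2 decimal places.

-26.10%

%ΔQ ≈ Ed × %ΔP = (-2.74) × (+15%) = -41.1000%
%ΔTR ≈ %ΔP + %ΔQ = (+15%) + (-41.1000%) = -26.1000%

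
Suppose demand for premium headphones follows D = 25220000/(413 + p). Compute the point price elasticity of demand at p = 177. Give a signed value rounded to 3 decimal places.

dD/dp = −25220000/(413 + p)² = -72.4504. At p = 177, D = 42745.8.
Ed = (dD/dp)·(p/D) = (-72.4504) × (177/42745.8) = -0.3

-0.300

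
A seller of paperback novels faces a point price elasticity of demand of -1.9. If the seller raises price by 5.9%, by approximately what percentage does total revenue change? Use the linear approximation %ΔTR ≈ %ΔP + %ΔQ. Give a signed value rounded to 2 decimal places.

%ΔQ ≈ Ed × %ΔP = (-1.9) × (+5.9%) = -11.2100%
%ΔTR ≈ %ΔP + %ΔQ = (+5.9%) + (-11.2100%) = -5.3100%

-5.31%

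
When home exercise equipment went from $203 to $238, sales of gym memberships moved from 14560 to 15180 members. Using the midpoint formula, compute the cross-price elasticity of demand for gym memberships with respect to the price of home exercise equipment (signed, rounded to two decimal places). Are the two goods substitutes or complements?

%ΔQ_{gym memberships} = (15180 − 14560)/avg = 620/14870 = 0.041694…
%ΔP_{home exercise equipment} = (238 − 203)/avg = 35/220.5 = 0.158730…
E_cross = (620/14870) / (35/220.5) = 0.2626…
E_cross > 0 ⇒ the goods are substitutes.

0.26; substitutes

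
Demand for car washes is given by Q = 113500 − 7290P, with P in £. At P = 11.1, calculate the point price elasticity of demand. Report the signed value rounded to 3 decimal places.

dQ/dP = −7290. At P = 11.1, Q = 113500 − 7290(11.1) = 32581.
Ed = (dQ/dP)·(P/Q) = −7290 × (11.1/32581) = -2.48362…

-2.484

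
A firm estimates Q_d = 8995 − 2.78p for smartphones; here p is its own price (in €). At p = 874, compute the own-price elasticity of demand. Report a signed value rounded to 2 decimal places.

-0.37

At the given values, Q_d = 8995 − 2.78(874) = 6565.28.
∂Q_d/∂p = −2.78.
E = (-2.78) × (874/6565.28) = -0.3700…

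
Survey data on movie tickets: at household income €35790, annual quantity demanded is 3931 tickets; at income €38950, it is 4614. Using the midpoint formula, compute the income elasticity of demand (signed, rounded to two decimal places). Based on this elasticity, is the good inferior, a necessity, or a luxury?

%ΔQ = (4614 − 3931)/[( 3931 + 4614)/2] = 683/4272.5 = 0.159859…
%ΔIncome = (38950 − 35790)/[( 35790 + 38950)/2] = 3160/37370 = 0.084559…
E_income = (683/4272.5) / (3160/37370) = 1.8904…
E_income > 1 ⇒ normal good, luxury.

1.89; luxury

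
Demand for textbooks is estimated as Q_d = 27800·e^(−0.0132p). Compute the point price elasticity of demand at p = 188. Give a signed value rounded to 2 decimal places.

-2.48

dQ_d/dp = −0.0132·Q_d = -30.6813. At p = 188, Q_d = 2324.34.
Ed = (dQ_d/dp)·(p/Q_d) = (-30.6813) × (188/2324.34) = -2.4816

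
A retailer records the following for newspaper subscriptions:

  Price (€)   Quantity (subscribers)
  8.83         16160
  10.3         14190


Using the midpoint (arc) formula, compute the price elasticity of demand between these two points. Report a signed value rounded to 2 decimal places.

-0.84

%ΔQ = (14190 − 16160) / [(16160 + 14190)/2] = -1970/15175 = -0.129818…
%ΔP = (10.3 − 8.83) / [(8.83 + 10.3)/2] = 1.47/9.565 = 0.153685…
Arc Ed = %ΔQ / %ΔP = (-1970/15175) / (1.47/9.565) = -0.8447…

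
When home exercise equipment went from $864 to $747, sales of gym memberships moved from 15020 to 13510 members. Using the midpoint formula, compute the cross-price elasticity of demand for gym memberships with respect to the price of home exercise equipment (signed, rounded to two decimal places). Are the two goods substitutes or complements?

0.73; substitutes

%ΔQ_{gym memberships} = (13510 − 15020)/avg = -1510/14265 = -0.105853…
%ΔP_{home exercise equipment} = (747 − 864)/avg = -117/805.5 = -0.145251…
E_cross = (-1510/14265) / (-117/805.5) = 0.7287…
E_cross > 0 ⇒ the goods are substitutes.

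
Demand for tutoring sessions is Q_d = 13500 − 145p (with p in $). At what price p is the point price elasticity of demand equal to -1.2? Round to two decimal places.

Ed = −145p/(13500 − 145p). Set this equal to -1.2:
145p = 1.2·(13500 − 145p) ⇒ 145p(1 + 1.2) = 1.2·13500
p = 1.2·13500 / (145·2.2) = 50.7836…

50.78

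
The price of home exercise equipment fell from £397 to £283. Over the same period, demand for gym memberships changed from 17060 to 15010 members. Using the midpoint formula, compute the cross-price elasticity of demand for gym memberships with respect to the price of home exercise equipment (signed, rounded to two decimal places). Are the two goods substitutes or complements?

%ΔQ_{gym memberships} = (15010 − 17060)/avg = -2050/16035 = -0.127845…
%ΔP_{home exercise equipment} = (283 − 397)/avg = -114/340 = -0.335294…
E_cross = (-2050/16035) / (-114/340) = 0.3812…
E_cross > 0 ⇒ the goods are substitutes.

0.38; substitutes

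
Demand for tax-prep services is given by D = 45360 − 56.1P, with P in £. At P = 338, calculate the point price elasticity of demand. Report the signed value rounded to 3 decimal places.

-0.718

dD/dP = −56.1. At P = 338, D = 45360 − 56.1(338) = 26398.2.
Ed = (dD/dP)·(P/D) = −56.1 × (338/26398.2) = -0.71829…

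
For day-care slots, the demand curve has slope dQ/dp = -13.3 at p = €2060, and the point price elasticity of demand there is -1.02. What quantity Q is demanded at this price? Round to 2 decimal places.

Ed = (dQ/dp)·(p/Q) ⇒ Q = (dQ/dp)·p/Ed = (-13.3)·2060/(-1.02) = 26860.7843…

26860.78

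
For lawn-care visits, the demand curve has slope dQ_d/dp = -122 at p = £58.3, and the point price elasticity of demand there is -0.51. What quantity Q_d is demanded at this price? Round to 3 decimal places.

Ed = (dQ_d/dp)·(p/Q_d) ⇒ Q_d = (dQ_d/dp)·p/Ed = (-122)·58.3/(-0.51) = 13946.27450…

13946.275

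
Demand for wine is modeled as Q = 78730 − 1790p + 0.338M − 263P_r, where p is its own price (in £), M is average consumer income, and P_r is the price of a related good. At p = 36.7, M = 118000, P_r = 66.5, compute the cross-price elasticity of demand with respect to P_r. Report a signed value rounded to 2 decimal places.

At the given values, Q = 78730 − 1790(36.7) + 0.338(118000) − 263(66.5) = 35431.5.
∂Q/∂P_r = -263.
E = (-263) × (66.5/35431.5) = -0.4936…

-0.49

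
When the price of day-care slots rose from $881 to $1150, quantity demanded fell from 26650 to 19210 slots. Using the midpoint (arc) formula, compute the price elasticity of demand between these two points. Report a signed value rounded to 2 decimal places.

-1.22

%ΔQ = (19210 − 26650) / [(26650 + 19210)/2] = -7440/22930 = -0.324465…
%ΔP = (1150 − 881) / [(881 + 1150)/2] = 269/1015.5 = 0.264894…
Arc Ed = %ΔQ / %ΔP = (-7440/22930) / (269/1015.5) = -1.2248…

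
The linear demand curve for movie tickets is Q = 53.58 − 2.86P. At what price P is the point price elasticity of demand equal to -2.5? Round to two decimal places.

13.38

Ed = −2.86P/(53.58 − 2.86P). Set this equal to -2.5:
2.86P = 2.5·(53.58 − 2.86P) ⇒ 2.86P(1 + 2.5) = 2.5·53.58
P = 2.5·53.58 / (2.86·3.5) = 13.3816…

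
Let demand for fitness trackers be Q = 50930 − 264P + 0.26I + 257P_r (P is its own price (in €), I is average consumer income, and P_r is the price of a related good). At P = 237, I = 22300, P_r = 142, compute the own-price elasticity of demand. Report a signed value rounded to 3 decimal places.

-2.041

At the given values, Q = 50930 − 264(237) + 0.26(22300) + 257(142) = 30654.
∂Q/∂P = −264.
E = (-264) × (237/30654) = -2.04110…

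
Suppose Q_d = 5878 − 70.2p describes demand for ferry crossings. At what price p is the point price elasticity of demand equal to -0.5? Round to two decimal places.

Ed = −70.2p/(5878 − 70.2p). Set this equal to -0.5:
70.2p = 0.5·(5878 − 70.2p) ⇒ 70.2p(1 + 0.5) = 0.5·5878
p = 0.5·5878 / (70.2·1.5) = 27.9107…

27.91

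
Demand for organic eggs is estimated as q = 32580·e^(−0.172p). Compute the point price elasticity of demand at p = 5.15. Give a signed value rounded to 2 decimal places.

-0.89

dq/dp = −0.172·q = -2310.9. At p = 5.15, q = 13435.5.
Ed = (dq/dp)·(p/q) = (-2310.9) × (5.15/13435.5) = -0.8858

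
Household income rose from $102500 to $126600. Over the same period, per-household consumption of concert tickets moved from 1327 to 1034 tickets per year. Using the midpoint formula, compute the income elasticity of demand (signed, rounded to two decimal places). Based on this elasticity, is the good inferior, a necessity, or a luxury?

-1.18; inferior

%ΔQ = (1034 − 1327)/[( 1327 + 1034)/2] = -293/1180.5 = -0.248199…
%ΔIncome = (126600 − 102500)/[( 102500 + 126600)/2] = 24100/114550 = 0.210388…
E_income = (-293/1180.5) / (24100/114550) = -1.1797…
E_income < 0 ⇒ inferior good.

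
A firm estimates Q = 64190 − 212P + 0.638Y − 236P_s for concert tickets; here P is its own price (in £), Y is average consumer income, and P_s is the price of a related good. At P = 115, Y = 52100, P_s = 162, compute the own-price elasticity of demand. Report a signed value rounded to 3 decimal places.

-0.700

At the given values, Q = 64190 − 212(115) + 0.638(52100) − 236(162) = 34817.8.
∂Q/∂P = −212.
E = (-212) × (115/34817.8) = -0.70021…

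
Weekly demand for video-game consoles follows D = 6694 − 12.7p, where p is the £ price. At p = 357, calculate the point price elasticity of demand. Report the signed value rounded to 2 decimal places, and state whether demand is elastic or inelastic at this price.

dD/dp = −12.7. At p = 357, D = 6694 − 12.7(357) = 2160.1.
Ed = (dD/dp)·(p/D) = −12.7 × (357/2160.1) = -2.0989…
|Ed| = 2.10 > 1, so demand is elastic.

-2.10; elastic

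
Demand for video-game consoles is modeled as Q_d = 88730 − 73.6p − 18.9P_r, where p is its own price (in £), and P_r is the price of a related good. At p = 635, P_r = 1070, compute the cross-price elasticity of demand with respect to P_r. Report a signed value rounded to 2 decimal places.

At the given values, Q_d = 88730 − 73.6(635) − 18.9(1070) = 21771.
∂Q_d/∂P_r = -18.9.
E = (-18.9) × (1070/21771) = -0.9288…

-0.93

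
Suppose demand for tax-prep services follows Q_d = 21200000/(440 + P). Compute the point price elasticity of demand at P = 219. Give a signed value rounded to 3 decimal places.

dQ_d/dP = −21200000/(440 + P)² = -48.8163. At P = 219, Q_d = 32170.
Ed = (dQ_d/dP)·(P/Q_d) = (-48.8163) × (219/32170) = -0.33232…

-0.332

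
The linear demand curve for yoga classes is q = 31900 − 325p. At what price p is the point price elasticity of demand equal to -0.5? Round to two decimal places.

32.72

Ed = −325p/(31900 − 325p). Set this equal to -0.5:
325p = 0.5·(31900 − 325p) ⇒ 325p(1 + 0.5) = 0.5·31900
p = 0.5·31900 / (325·1.5) = 32.7179…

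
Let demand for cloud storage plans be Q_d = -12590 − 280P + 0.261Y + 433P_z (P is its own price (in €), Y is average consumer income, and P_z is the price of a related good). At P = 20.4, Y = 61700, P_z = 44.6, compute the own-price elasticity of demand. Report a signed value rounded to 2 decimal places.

At the given values, Q_d = -12590 − 280(20.4) + 0.261(61700) + 433(44.6) = 17113.5.
∂Q_d/∂P = −280.
E = (-280) × (20.4/17113.5) = -0.3337…

-0.33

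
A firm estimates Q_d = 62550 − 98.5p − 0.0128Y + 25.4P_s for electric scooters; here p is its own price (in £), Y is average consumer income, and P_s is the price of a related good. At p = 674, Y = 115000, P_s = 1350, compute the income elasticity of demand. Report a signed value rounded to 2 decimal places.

-0.05

At the given values, Q_d = 62550 − 98.5(674) − 0.0128(115000) + 25.4(1350) = 28979.
∂Q_d/∂Y = -0.0128.
E = (-0.0128) × (115000/28979) = -0.0507…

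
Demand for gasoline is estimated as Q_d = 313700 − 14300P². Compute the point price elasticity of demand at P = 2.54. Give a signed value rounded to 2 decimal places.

dQ_d/dP = −2·14300·P = -72644. At P = 2.54, Q_d = 221442.12.
Ed = (dQ_d/dP)·(P/Q_d) = (-72644) × (2.54/221442.12) = -0.8332…

-0.83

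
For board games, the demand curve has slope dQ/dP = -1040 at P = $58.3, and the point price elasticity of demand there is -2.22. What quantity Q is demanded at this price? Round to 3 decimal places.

Ed = (dQ/dP)·(P/Q) ⇒ Q = (dQ/dP)·P/Ed = (-1040)·58.3/(-2.22) = 27311.71171…

27311.712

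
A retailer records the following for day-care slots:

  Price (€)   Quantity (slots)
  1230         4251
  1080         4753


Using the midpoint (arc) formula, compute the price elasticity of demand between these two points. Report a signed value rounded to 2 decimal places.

-0.86

%ΔQ = (4753 − 4251) / [(4251 + 4753)/2] = 502/4502 = 0.111505…
%ΔP = (1080 − 1230) / [(1230 + 1080)/2] = -150/1155 = -0.129870…
Arc Ed = %ΔQ / %ΔP = (502/4502) / (-150/1155) = -0.8585…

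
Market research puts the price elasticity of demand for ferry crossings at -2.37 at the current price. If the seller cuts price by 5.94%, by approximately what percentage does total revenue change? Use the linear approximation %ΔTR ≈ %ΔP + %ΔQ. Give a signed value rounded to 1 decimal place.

%ΔQ ≈ Ed × %ΔP = (-2.37) × (-5.94%) = +14.0778%
%ΔTR ≈ %ΔP + %ΔQ = (-5.94%) + (+14.0778%) = +8.1378%

+8.1%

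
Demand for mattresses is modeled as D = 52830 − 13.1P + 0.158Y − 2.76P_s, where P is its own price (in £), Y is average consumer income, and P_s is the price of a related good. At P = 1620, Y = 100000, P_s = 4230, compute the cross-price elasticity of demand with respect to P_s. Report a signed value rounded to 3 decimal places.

At the given values, D = 52830 − 13.1(1620) + 0.158(100000) − 2.76(4230) = 35733.2.
∂D/∂P_s = -2.76.
E = (-2.76) × (4230/35733.2) = -0.32672…

-0.327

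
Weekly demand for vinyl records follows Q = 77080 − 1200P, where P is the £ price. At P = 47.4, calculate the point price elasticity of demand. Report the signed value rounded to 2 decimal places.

-2.82

dQ/dP = −1200. At P = 47.4, Q = 77080 − 1200(47.4) = 20200.
Ed = (dQ/dP)·(P/Q) = −1200 × (47.4/20200) = -2.8158…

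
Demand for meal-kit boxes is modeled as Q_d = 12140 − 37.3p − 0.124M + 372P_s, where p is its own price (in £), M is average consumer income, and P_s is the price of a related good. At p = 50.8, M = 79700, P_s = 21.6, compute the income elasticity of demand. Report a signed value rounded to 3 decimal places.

At the given values, Q_d = 12140 − 37.3(50.8) − 0.124(79700) + 372(21.6) = 8397.56.
∂Q_d/∂M = -0.124.
E = (-0.124) × (79700/8397.56) = -1.17686…

-1.177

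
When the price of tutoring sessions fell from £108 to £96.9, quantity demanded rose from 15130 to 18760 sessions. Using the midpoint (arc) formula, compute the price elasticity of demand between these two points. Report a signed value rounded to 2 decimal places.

-1.98

%ΔQ = (18760 − 15130) / [(15130 + 18760)/2] = 3630/16945 = 0.214222…
%ΔP = (96.9 − 108) / [(108 + 96.9)/2] = -11.1/102.45 = -0.108345…
Arc Ed = %ΔQ / %ΔP = (3630/16945) / (-11.1/102.45) = -1.9772…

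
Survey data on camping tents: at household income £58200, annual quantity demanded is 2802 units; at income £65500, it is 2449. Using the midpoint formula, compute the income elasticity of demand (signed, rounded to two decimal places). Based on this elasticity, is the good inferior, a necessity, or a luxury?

%ΔQ = (2449 − 2802)/[( 2802 + 2449)/2] = -353/2625.5 = -0.134450…
%ΔIncome = (65500 − 58200)/[( 58200 + 65500)/2] = 7300/61850 = 0.118027…
E_income = (-353/2625.5) / (7300/61850) = -1.1391…
E_income < 0 ⇒ inferior good.

-1.14; inferior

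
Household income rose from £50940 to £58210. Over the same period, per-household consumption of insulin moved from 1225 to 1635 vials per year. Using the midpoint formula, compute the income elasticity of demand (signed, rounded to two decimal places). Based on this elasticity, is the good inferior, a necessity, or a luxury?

%ΔQ = (1635 − 1225)/[( 1225 + 1635)/2] = 410/1430 = 0.286713…
%ΔIncome = (58210 − 50940)/[( 50940 + 58210)/2] = 7270/54575 = 0.133211…
E_income = (410/1430) / (7270/54575) = 2.1523…
E_income > 1 ⇒ normal good, luxury.

2.15; luxury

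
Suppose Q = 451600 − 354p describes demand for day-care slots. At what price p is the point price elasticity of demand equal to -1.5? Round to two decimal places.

Ed = −354p/(451600 − 354p). Set this equal to -1.5:
354p = 1.5·(451600 − 354p) ⇒ 354p(1 + 1.5) = 1.5·451600
p = 1.5·451600 / (354·2.5) = 765.4237…

765.42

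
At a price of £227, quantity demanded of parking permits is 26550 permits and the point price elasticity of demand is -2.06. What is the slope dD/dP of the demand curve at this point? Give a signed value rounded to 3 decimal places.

Ed = (dD/dP)·(P/D) ⇒ dD/dP = Ed·D/P = (-2.06)·26550/227 = -240.93832…

-240.938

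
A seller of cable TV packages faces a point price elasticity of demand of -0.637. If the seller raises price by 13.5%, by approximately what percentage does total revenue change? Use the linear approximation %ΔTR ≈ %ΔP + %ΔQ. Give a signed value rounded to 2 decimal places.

+4.90%

%ΔQ ≈ Ed × %ΔP = (-0.637) × (+13.5%) = -8.5995%
%ΔTR ≈ %ΔP + %ΔQ = (+13.5%) + (-8.5995%) = +4.9005%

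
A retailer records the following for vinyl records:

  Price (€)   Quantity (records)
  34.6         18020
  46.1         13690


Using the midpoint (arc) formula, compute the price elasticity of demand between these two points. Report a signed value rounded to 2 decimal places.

-0.96

%ΔQ = (13690 − 18020) / [(18020 + 13690)/2] = -4330/15855 = -0.273099…
%ΔP = (46.1 − 34.6) / [(34.6 + 46.1)/2] = 11.5/40.35 = 0.285006…
Arc Ed = %ΔQ / %ΔP = (-4330/15855) / (11.5/40.35) = -0.9582…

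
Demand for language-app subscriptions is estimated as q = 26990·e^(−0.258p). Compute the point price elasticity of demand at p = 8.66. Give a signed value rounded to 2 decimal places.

dq/dp = −0.258·q = -745.568. At p = 8.66, q = 2889.8.
Ed = (dq/dp)·(p/q) = (-745.568) × (8.66/2889.8) = -2.2342…

-2.23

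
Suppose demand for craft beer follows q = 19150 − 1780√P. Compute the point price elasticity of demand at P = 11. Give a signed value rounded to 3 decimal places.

-0.223

dq/dP = −1780/(2√P) = -268.345. At P = 11, q = 13246.4.
Ed = (dq/dP)·(P/q) = (-268.345) × (11/13246.4) = -0.22283…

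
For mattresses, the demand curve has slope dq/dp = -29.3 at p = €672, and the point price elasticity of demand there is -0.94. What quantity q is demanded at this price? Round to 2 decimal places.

Ed = (dq/dp)·(p/q) ⇒ q = (dq/dp)·p/Ed = (-29.3)·672/(-0.94) = 20946.3829…

20946.38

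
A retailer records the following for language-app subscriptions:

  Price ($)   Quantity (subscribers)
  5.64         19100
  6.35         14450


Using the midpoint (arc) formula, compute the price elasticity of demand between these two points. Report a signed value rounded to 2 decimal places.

-2.34

%ΔQ = (14450 − 19100) / [(19100 + 14450)/2] = -4650/16775 = -0.277198…
%ΔP = (6.35 − 5.64) / [(5.64 + 6.35)/2] = 0.71/5.995 = 0.118432…
Arc Ed = %ΔQ / %ΔP = (-4650/16775) / (0.71/5.995) = -2.3405…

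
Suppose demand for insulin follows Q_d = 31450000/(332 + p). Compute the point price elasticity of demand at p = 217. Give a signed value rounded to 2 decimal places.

-0.40

dQ_d/dp = −31450000/(332 + p)² = -104.346. At p = 217, Q_d = 57286.
Ed = (dQ_d/dp)·(p/Q_d) = (-104.346) × (217/57286) = -0.3952…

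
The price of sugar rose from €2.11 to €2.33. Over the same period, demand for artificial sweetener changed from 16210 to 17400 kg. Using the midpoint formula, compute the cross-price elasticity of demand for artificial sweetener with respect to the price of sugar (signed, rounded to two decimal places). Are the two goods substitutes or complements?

%ΔQ_{artificial sweetener} = (17400 − 16210)/avg = 1190/16805 = 0.070812…
%ΔP_{sugar} = (2.33 − 2.11)/avg = 0.22/2.22 = 0.099099…
E_cross = (1190/16805) / (0.22/2.22) = 0.7145…
E_cross > 0 ⇒ the goods are substitutes.

0.71; substitutes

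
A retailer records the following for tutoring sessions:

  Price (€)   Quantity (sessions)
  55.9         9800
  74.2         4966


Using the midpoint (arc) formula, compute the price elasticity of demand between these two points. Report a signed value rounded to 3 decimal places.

-2.327

%ΔQ = (4966 − 9800) / [(9800 + 4966)/2] = -4834/7383 = -0.654747…
%ΔP = (74.2 − 55.9) / [(55.9 + 74.2)/2] = 18.3/65.05 = 0.281322…
Arc Ed = %ΔQ / %ΔP = (-4834/7383) / (18.3/65.05) = -2.32739…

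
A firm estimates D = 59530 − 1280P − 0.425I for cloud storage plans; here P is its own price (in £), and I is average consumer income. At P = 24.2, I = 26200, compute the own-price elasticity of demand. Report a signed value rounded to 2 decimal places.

At the given values, D = 59530 − 1280(24.2) − 0.425(26200) = 17419.
∂D/∂P = −1280.
E = (-1280) × (24.2/17419) = -1.7782…

-1.78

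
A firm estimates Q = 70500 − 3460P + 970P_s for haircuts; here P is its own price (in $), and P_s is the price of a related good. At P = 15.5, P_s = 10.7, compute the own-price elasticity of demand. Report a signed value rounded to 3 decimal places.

At the given values, Q = 70500 − 3460(15.5) + 970(10.7) = 27249.
∂Q/∂P = −3460.
E = (-3460) × (15.5/27249) = -1.96814…

-1.968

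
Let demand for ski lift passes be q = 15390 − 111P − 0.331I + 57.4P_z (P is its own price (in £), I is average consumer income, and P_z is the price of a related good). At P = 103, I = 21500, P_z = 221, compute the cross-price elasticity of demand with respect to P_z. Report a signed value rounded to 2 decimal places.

1.33

At the given values, q = 15390 − 111(103) − 0.331(21500) + 57.4(221) = 9525.9.
∂q/∂P_z = 57.4.
E = (57.4) × (221/9525.9) = 1.3316…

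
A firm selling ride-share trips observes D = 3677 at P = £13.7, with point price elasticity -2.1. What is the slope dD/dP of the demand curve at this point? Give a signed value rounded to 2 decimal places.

Ed = (dD/dP)·(P/D) ⇒ dD/dP = Ed·D/P = (-2.1)·3677/13.7 = -563.6277…

-563.63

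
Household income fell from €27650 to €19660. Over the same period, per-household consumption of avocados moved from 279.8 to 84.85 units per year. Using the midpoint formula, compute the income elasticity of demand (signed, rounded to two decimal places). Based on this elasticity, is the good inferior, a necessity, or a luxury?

%ΔQ = (84.85 − 279.8)/[( 279.8 + 84.85)/2] = -194.95/182.325 = -1.069244…
%ΔIncome = (19660 − 27650)/[( 27650 + 19660)/2] = -7990/23655 = -0.337772…
E_income = (-194.95/182.325) / (-7990/23655) = 3.1655…
E_income > 1 ⇒ normal good, luxury.

3.17; luxury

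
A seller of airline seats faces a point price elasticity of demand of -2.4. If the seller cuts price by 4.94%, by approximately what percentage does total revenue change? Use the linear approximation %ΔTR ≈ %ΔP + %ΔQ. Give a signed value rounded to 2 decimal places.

+6.92%

%ΔQ ≈ Ed × %ΔP = (-2.4) × (-4.94%) = +11.8560%
%ΔTR ≈ %ΔP + %ΔQ = (-4.94%) + (+11.8560%) = +6.9160%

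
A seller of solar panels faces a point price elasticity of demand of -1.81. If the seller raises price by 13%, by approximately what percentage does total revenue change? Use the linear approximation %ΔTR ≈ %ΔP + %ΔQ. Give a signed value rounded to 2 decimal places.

%ΔQ ≈ Ed × %ΔP = (-1.81) × (+13%) = -23.5300%
%ΔTR ≈ %ΔP + %ΔQ = (+13%) + (-23.5300%) = -10.5300%

-10.53%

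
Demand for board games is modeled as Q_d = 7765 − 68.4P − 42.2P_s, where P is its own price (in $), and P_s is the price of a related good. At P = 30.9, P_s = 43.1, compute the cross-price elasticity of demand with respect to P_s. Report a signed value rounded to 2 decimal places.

-0.47

At the given values, Q_d = 7765 − 68.4(30.9) − 42.2(43.1) = 3832.62.
∂Q_d/∂P_s = -42.2.
E = (-42.2) × (43.1/3832.62) = -0.4745…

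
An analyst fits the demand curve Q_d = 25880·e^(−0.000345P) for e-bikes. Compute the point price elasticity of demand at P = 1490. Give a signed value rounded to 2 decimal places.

-0.51

dQ_d/dP = −0.000345·Q_d = -5.33991. At P = 1490, Q_d = 15478.
Ed = (dQ_d/dP)·(P/Q_d) = (-5.33991) × (1490/15478) = -0.5140…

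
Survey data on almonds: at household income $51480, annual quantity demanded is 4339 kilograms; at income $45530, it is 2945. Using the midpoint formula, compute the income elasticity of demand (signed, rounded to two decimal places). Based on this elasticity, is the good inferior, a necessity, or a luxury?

3.12; luxury

%ΔQ = (2945 − 4339)/[( 4339 + 2945)/2] = -1394/3642 = -0.382756…
%ΔIncome = (45530 − 51480)/[( 51480 + 45530)/2] = -5950/48505 = -0.122667…
E_income = (-1394/3642) / (-5950/48505) = 3.1202…
E_income > 1 ⇒ normal good, luxury.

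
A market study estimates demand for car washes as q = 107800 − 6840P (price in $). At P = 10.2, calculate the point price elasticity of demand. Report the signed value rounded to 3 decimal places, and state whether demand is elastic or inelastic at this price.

-1.834; elastic

dq/dP = −6840. At P = 10.2, q = 107800 − 6840(10.2) = 38032.
Ed = (dq/dP)·(P/q) = −6840 × (10.2/38032) = -1.83445…
|Ed| = 1.834 > 1, so demand is elastic.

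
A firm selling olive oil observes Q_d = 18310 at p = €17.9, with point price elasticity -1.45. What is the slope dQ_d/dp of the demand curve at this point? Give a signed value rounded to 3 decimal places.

Ed = (dQ_d/dp)·(p/Q_d) ⇒ dQ_d/dp = Ed·Q_d/p = (-1.45)·18310/17.9 = -1483.21229…

-1483.212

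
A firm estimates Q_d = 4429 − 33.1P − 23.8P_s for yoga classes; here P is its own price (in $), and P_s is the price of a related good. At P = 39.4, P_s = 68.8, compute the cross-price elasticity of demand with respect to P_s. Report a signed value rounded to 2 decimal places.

-1.10

At the given values, Q_d = 4429 − 33.1(39.4) − 23.8(68.8) = 1487.42.
∂Q_d/∂P_s = -23.8.
E = (-23.8) × (68.8/1487.42) = -1.1008…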